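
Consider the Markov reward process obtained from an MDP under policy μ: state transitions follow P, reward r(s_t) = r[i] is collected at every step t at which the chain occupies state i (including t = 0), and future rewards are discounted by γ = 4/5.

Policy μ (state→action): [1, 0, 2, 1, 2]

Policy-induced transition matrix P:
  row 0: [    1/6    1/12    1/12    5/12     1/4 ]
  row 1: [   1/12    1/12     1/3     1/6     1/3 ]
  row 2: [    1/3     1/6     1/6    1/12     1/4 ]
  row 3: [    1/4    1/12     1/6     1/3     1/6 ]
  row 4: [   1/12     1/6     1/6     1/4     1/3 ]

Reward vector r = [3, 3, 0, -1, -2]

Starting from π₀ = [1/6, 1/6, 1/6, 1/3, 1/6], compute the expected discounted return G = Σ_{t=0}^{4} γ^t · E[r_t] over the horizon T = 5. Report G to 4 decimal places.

t=0: π = [0.1667, 0.1667, 0.1667, 0.3333, 0.1667], E[r] = 0.3333, γ^t·E[r] = 0.333333, running G = 0.333333
t=1: π = [0.1944, 0.1111, 0.1806, 0.2639, 0.2500], E[r] = 0.1528, γ^t·E[r] = 0.122222, running G = 0.455556
t=2: π = [0.1887, 0.1192, 0.1690, 0.2650, 0.2581], E[r] = 0.1424, γ^t·E[r] = 0.091111, running G = 0.546667
t=3: π = [0.1855, 0.1189, 0.1708, 0.2654, 0.2594], E[r] = 0.1291, γ^t·E[r] = 0.066074, running G = 0.612741
t=4: π = [0.1857, 0.1192, 0.1710, 0.2647, 0.2594], E[r] = 0.1313, γ^t·E[r] = 0.053771, running G = 0.666512

G = 0.6665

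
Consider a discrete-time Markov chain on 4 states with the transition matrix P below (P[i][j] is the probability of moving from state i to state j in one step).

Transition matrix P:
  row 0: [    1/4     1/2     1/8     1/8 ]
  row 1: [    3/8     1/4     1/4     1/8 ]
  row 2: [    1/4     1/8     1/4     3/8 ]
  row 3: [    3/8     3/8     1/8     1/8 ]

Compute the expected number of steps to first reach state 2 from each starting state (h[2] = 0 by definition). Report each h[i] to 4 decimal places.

h = [5.7658, 5.1892, 0.0000, 5.8378]

First-step conditioning: h[2] = 0; for i ≠ 2, h[i] = 1 + Σ_k P[i][k]·h[k].
  h[0] = 1 + 1/4·h[0] + 1/2·h[1] + 1/8·h[3]
  h[1] = 1 + 3/8·h[0] + 1/4·h[1] + 1/8·h[3]
  h[3] = 1 + 3/8·h[0] + 3/8·h[1] + 1/8·h[3]
Solving the 3×3 linear system over states ≠ 2 gives exactly h = [640/111, 192/37, 0, 216/37] (h[2] = 0 is the target).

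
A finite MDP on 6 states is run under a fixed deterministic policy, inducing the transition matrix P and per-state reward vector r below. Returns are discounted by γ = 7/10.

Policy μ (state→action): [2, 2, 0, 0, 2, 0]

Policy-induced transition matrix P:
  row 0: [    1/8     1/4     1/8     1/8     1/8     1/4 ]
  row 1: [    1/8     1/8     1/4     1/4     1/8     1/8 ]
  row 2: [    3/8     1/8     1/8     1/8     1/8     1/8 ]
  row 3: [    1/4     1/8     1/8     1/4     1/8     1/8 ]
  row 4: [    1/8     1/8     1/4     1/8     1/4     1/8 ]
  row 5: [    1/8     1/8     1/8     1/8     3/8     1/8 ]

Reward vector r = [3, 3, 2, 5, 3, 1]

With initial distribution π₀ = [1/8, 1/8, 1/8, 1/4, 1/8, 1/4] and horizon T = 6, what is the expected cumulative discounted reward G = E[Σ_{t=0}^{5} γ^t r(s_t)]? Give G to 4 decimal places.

t=0: π = [0.1250, 0.1250, 0.1250, 0.2500, 0.1250, 0.2500], E[r] = 2.8750, γ^t·E[r] = 2.875000, running G = 2.875000
t=1: π = [0.1875, 0.1406, 0.1563, 0.1719, 0.2031, 0.1406], E[r] = 2.9063, γ^t·E[r] = 2.034375, running G = 4.909375
t=2: π = [0.1855, 0.1484, 0.1680, 0.1641, 0.1855, 0.1484], E[r] = 2.8633, γ^t·E[r] = 1.403008, running G = 6.312383
t=3: π = [0.1875, 0.1482, 0.1667, 0.1641, 0.1853, 0.1482], E[r] = 2.8650, γ^t·E[r] = 0.982692, running G = 7.295074
t=4: π = [0.1872, 0.1484, 0.1667, 0.1640, 0.1852, 0.1484], E[r] = 2.8645, γ^t·E[r] = 0.687767, running G = 7.982841
t=5: π = [0.1872, 0.1484, 0.1667, 0.1641, 0.1853, 0.1484], E[r] = 2.8646, γ^t·E[r] = 0.481455, running G = 8.464297

G = 8.4643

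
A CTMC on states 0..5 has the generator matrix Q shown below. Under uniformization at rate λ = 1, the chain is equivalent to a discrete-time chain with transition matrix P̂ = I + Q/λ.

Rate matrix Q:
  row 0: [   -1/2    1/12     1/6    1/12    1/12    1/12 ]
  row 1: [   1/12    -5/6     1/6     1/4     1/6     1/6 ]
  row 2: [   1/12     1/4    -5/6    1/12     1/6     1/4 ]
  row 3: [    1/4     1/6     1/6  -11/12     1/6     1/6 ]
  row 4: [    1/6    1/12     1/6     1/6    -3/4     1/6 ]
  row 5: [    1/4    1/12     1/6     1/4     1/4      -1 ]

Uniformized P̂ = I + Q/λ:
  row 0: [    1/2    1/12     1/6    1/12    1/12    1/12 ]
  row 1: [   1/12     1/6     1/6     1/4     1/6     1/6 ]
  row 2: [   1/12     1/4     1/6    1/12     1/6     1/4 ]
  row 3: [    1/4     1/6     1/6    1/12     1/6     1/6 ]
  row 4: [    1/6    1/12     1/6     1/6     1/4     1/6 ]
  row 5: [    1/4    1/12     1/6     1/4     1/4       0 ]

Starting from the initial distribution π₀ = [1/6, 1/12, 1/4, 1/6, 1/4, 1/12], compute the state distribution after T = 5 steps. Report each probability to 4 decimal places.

π = [0.2471, 0.1342, 0.1667, 0.1429, 0.1719, 0.1372]

t=0: π = [0.1667, 0.0833, 0.2500, 0.1667, 0.2500, 0.0833]
t=1: π = [0.2153, 0.1458, 0.1667, 0.1319, 0.1806, 0.1597]
t=2: π = [0.2367, 0.1343, 0.1667, 0.1493, 0.1771, 0.1360]
t=3: π = [0.2443, 0.1347, 0.1667, 0.1431, 0.1730, 0.1382]
t=4: π = [0.2464, 0.1343, 0.1667, 0.1432, 0.1722, 0.1372]
t=5: π = [0.2471, 0.1342, 0.1667, 0.1429, 0.1719, 0.1372]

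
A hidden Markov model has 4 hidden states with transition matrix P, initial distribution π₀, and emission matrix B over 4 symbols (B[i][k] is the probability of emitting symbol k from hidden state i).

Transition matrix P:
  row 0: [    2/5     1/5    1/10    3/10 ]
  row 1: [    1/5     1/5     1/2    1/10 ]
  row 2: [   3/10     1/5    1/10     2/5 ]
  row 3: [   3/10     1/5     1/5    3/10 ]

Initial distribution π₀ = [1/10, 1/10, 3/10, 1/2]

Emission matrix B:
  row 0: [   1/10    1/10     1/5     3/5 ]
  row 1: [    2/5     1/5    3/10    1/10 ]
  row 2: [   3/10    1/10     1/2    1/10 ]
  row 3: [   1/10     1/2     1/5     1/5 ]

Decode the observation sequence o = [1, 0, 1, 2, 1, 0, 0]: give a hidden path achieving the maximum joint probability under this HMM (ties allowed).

t=0: δ = [1.000e-02, 2.000e-02, 3.000e-02, 2.500e-01]  (obs o_0=1)
t=1: δ = [7.500e-03, 2.000e-02, 1.500e-02, 7.500e-03]  ψ = [3, 3, 3, 3]  (obs o_1=0)
t=2: δ = [4.500e-04, 8.000e-04, 1.000e-03, 3.000e-03]  ψ = [2, 1, 1, 2]  (obs o_2=1)
t=3: δ = [1.800e-04, 1.800e-04, 3.000e-04, 1.800e-04]  ψ = [3, 3, 3, 3]  (obs o_3=2)
t=4: δ = [9.000e-06, 1.200e-05, 9.000e-06, 6.000e-05]  ψ = [2, 2, 1, 2]  (obs o_4=1)
t=5: δ = [1.800e-06, 4.800e-06, 3.600e-06, 1.800e-06]  ψ = [3, 3, 3, 3]  (obs o_5=0)
t=6: δ = [1.080e-07, 3.840e-07, 7.200e-07, 1.440e-07]  ψ = [2, 1, 1, 2]  (obs o_6=0)
backtrack: best end state = 2; path = [3, 2, 3, 2, 3, 1, 2]

path = [3, 2, 3, 2, 3, 1, 2]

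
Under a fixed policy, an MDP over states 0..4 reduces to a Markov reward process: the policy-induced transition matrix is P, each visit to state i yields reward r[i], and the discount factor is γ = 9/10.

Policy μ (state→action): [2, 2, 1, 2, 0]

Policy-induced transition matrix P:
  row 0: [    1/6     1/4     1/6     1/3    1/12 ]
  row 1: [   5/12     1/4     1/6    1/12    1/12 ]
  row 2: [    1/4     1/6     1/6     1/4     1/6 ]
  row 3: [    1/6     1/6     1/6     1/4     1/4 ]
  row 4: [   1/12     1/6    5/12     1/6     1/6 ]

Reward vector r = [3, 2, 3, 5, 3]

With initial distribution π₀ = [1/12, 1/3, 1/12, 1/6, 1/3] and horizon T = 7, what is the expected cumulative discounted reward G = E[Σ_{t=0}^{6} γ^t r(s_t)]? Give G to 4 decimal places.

t=0: π = [0.0833, 0.3333, 0.0833, 0.1667, 0.3333], E[r] = 3.0000, γ^t·E[r] = 3.000000, running G = 3.000000
t=1: π = [0.2292, 0.2014, 0.2500, 0.1736, 0.1458], E[r] = 3.1458, γ^t·E[r] = 2.831250, running G = 5.831250
t=2: π = [0.2257, 0.2025, 0.2031, 0.2234, 0.1453], E[r] = 3.2442, γ^t·E[r] = 2.627813, running G = 8.459063
t=3: π = [0.2221, 0.2024, 0.2030, 0.2229, 0.1496], E[r] = 3.2435, γ^t·E[r] = 2.364539, running G = 10.823602
t=4: π = [0.2217, 0.2020, 0.2041, 0.2223, 0.1499], E[r] = 3.2426, γ^t·E[r] = 2.127468, running G = 12.951070
t=5: π = [0.2217, 0.2020, 0.2041, 0.2223, 0.1499], E[r] = 3.2426, γ^t·E[r] = 1.914750, running G = 14.865820
t=6: π = [0.2217, 0.2020, 0.2041, 0.2223, 0.1499], E[r] = 3.2427, γ^t·E[r] = 1.723288, running G = 16.589108

G = 16.5891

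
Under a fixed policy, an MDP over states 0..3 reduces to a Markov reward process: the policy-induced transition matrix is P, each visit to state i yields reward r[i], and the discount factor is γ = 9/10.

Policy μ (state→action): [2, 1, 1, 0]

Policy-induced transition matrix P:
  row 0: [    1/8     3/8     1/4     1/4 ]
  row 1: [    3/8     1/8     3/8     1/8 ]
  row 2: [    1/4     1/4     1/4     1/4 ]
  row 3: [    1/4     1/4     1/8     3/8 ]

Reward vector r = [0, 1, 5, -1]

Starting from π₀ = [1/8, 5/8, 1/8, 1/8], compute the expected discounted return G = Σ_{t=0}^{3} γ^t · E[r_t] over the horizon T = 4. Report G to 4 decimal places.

t=0: π = [0.1250, 0.6250, 0.1250, 0.1250], E[r] = 1.1250, γ^t·E[r] = 1.125000, running G = 1.125000
t=1: π = [0.3125, 0.1875, 0.3125, 0.1875], E[r] = 1.5625, γ^t·E[r] = 1.406250, running G = 2.531250
t=2: π = [0.2344, 0.2656, 0.2500, 0.2500], E[r] = 1.2656, γ^t·E[r] = 1.025156, running G = 3.556406
t=3: π = [0.2539, 0.2461, 0.2520, 0.2480], E[r] = 1.2578, γ^t·E[r] = 0.916945, running G = 4.473352

G = 4.4734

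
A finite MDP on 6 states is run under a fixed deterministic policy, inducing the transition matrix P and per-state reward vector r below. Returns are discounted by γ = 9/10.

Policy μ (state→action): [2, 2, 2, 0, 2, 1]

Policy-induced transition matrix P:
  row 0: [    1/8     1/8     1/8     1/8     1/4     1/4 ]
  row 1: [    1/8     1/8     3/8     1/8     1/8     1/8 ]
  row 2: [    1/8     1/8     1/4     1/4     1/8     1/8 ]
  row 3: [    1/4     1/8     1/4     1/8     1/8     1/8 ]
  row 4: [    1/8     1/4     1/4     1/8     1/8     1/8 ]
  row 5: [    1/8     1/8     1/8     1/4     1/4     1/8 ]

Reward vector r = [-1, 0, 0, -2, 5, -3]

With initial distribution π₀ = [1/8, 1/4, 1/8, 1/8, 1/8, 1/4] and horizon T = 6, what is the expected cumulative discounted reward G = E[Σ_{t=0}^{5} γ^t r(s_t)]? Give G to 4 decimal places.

t=0: π = [0.1250, 0.2500, 0.1250, 0.1250, 0.1250, 0.2500], E[r] = -0.5000, γ^t·E[r] = -0.500000, running G = -0.500000
t=1: π = [0.1406, 0.1406, 0.2344, 0.1719, 0.1719, 0.1406], E[r] = -0.0469, γ^t·E[r] = -0.042188, running G = -0.542188
t=2: π = [0.1465, 0.1465, 0.2324, 0.1719, 0.1602, 0.1426], E[r] = -0.1172, γ^t·E[r] = -0.094922, running G = -0.637109
t=3: π = [0.1465, 0.1450, 0.2322, 0.1719, 0.1611, 0.1433], E[r] = -0.1145, γ^t·E[r] = -0.083472, running G = -0.720581
t=4: π = [0.1465, 0.1451, 0.2319, 0.1719, 0.1612, 0.1433], E[r] = -0.1142, γ^t·E[r] = -0.074904, running G = -0.795486
t=5: π = [0.1465, 0.1452, 0.2319, 0.1719, 0.1612, 0.1433], E[r] = -0.1141, γ^t·E[r] = -0.067378, running G = -0.862864

G = -0.8629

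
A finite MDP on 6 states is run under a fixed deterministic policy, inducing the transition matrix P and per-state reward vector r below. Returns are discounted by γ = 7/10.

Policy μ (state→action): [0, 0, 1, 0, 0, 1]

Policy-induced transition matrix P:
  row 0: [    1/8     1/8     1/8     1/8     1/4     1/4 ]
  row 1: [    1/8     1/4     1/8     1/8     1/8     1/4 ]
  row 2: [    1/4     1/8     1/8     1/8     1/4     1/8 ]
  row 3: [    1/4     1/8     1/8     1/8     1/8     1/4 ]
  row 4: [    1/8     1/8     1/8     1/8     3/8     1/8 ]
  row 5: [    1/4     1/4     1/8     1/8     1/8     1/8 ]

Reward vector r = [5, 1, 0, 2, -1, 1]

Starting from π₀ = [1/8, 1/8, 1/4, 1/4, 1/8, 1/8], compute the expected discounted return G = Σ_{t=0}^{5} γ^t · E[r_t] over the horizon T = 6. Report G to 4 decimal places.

t=0: π = [0.1250, 0.1250, 0.2500, 0.2500, 0.1250, 0.1250], E[r] = 1.2500, γ^t·E[r] = 1.250000, running G = 1.250000
t=1: π = [0.2031, 0.1563, 0.1250, 0.1250, 0.2031, 0.1875], E[r] = 1.4063, γ^t·E[r] = 0.984375, running G = 2.234375
t=2: π = [0.1797, 0.1680, 0.1250, 0.1250, 0.2168, 0.1855], E[r] = 1.2852, γ^t·E[r] = 0.629727, running G = 2.864102
t=3: π = [0.1794, 0.1692, 0.1250, 0.1250, 0.2173, 0.1841], E[r] = 1.2832, γ^t·E[r] = 0.440139, running G = 3.304240
t=4: π = [0.1793, 0.1692, 0.1250, 0.1250, 0.2174, 0.1842], E[r] = 1.2823, γ^t·E[r] = 0.307877, running G = 3.612117
t=5: π = [0.1793, 0.1692, 0.1250, 0.1250, 0.2174, 0.1842], E[r] = 1.2823, γ^t·E[r] = 0.215524, running G = 3.827642

G = 3.8276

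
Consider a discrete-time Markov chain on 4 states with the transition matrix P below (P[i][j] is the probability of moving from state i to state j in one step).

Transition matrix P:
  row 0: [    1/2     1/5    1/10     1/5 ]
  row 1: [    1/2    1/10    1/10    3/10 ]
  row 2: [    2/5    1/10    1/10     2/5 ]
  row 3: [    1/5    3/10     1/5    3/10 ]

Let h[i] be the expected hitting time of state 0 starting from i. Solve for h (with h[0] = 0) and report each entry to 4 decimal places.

First-step conditioning: h[0] = 0; for i ≠ 0, h[i] = 1 + Σ_k P[i][k]·h[k].
  h[1] = 1 + 1/10·h[1] + 1/10·h[2] + 3/10·h[3]
  h[2] = 1 + 1/10·h[1] + 1/10·h[2] + 2/5·h[3]
  h[3] = 1 + 3/10·h[1] + 1/5·h[2] + 3/10·h[3]
Solving the 3×3 linear system over states ≠ 0 gives exactly h = [0, 990/389, 1120/389, 1300/389] (h[0] = 0 is the target).

h = [0.0000, 2.5450, 2.8792, 3.3419]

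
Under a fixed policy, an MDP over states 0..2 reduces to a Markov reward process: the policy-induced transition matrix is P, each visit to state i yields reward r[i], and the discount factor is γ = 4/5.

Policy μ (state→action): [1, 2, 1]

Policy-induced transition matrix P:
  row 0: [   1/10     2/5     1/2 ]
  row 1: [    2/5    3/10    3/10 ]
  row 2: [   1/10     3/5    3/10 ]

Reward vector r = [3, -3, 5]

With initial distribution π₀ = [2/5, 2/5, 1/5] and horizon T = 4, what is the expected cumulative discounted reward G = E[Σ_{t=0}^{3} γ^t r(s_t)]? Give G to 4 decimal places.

G = 3.3561

t=0: π = [0.4000, 0.4000, 0.2000], E[r] = 1.0000, γ^t·E[r] = 1.000000, running G = 1.000000
t=1: π = [0.2200, 0.4000, 0.3800], E[r] = 1.3600, γ^t·E[r] = 1.088000, running G = 2.088000
t=2: π = [0.2200, 0.4360, 0.3440], E[r] = 1.0720, γ^t·E[r] = 0.686080, running G = 2.774080
t=3: π = [0.2308, 0.4252, 0.3440], E[r] = 1.1368, γ^t·E[r] = 0.582042, running G = 3.356122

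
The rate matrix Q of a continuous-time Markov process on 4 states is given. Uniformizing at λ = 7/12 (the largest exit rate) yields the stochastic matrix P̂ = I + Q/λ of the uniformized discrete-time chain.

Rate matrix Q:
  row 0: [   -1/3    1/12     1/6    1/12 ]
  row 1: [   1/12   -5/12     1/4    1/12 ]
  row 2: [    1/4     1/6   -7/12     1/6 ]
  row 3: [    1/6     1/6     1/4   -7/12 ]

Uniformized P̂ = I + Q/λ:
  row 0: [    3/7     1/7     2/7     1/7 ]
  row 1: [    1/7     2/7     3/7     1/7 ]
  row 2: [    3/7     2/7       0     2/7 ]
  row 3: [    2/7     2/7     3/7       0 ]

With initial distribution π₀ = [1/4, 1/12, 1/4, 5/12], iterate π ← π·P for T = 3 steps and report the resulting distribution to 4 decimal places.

t=0: π = [0.2500, 0.0833, 0.2500, 0.4167]
t=1: π = [0.3452, 0.2500, 0.2857, 0.1190]
t=2: π = [0.3401, 0.2364, 0.2568, 0.1667]
t=3: π = [0.3372, 0.2371, 0.2699, 0.1557]

π = [0.3372, 0.2371, 0.2699, 0.1557]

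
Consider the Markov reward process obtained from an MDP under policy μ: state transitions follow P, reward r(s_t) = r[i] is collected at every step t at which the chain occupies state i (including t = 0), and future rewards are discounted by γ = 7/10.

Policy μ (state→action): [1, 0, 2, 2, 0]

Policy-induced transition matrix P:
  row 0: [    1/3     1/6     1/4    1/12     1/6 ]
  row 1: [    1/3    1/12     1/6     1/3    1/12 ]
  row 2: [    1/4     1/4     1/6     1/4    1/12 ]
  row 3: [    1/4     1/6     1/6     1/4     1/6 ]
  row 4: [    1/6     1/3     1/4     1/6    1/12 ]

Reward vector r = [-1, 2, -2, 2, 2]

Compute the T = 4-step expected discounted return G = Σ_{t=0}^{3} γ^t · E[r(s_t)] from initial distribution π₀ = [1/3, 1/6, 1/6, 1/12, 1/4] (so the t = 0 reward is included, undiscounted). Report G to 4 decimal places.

t=0: π = [0.3333, 0.1667, 0.1667, 0.0833, 0.2500], E[r] = 0.3333, γ^t·E[r] = 0.333333, running G = 0.333333
t=1: π = [0.2708, 0.2083, 0.2153, 0.1875, 0.1181], E[r] = 0.3264, γ^t·E[r] = 0.228472, running G = 0.561806
t=2: π = [0.2801, 0.1869, 0.1991, 0.2124, 0.1215], E[r] = 0.3634, γ^t·E[r] = 0.178079, running G = 0.739884
t=3: π = [0.2788, 0.1879, 0.2001, 0.2088, 0.1244], E[r] = 0.3631, γ^t·E[r] = 0.124539, running G = 0.864424

G = 0.8644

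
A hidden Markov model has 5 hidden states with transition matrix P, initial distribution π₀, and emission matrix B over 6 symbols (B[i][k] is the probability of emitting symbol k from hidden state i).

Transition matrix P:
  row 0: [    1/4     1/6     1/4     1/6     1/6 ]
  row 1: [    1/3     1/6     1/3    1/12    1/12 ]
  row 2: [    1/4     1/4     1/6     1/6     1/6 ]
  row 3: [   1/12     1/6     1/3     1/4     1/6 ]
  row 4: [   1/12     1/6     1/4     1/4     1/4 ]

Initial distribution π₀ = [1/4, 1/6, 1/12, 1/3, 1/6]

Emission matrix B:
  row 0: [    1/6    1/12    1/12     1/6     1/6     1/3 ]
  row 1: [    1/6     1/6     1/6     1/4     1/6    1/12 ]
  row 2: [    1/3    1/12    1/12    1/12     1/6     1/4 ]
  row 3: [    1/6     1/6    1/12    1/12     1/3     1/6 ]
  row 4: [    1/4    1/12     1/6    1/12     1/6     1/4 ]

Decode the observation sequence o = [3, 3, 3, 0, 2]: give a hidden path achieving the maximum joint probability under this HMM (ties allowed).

path = [1, 0, 1, 2, 1]

t=0: δ = [4.167e-02, 4.167e-02, 6.944e-03, 2.778e-02, 1.389e-02]  (obs o_0=3)
t=1: δ = [2.315e-03, 1.736e-03, 1.157e-03, 5.787e-04, 5.787e-04]  ψ = [1, 0, 1, 0, 0]  (obs o_1=3)
t=2: δ = [9.645e-05, 9.645e-05, 4.823e-05, 3.215e-05, 3.215e-05]  ψ = [0, 0, 0, 0, 0]  (obs o_2=3)
t=3: δ = [5.358e-06, 2.679e-06, 1.072e-05, 2.679e-06, 4.019e-06]  ψ = [1, 0, 1, 0, 0]  (obs o_3=0)
t=4: δ = [2.233e-07, 4.465e-07, 1.488e-07, 1.488e-07, 2.977e-07]  ψ = [2, 2, 2, 2, 2]  (obs o_4=2)
backtrack: best end state = 1; path = [1, 0, 1, 2, 1]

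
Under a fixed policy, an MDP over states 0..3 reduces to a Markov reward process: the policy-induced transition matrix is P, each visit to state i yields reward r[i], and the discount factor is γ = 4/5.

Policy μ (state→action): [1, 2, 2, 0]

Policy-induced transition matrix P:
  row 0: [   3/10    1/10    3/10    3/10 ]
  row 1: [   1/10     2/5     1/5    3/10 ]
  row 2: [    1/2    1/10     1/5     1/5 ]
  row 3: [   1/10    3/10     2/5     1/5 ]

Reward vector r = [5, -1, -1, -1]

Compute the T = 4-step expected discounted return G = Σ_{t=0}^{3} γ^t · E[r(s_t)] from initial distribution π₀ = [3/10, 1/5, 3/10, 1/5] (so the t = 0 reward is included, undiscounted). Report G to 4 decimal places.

t=0: π = [0.3000, 0.2000, 0.3000, 0.2000], E[r] = 0.8000, γ^t·E[r] = 0.800000, running G = 0.800000
t=1: π = [0.2800, 0.2000, 0.2700, 0.2500], E[r] = 0.6800, γ^t·E[r] = 0.544000, running G = 1.344000
t=2: π = [0.2640, 0.2100, 0.2780, 0.2480], E[r] = 0.5840, γ^t·E[r] = 0.373760, running G = 1.717760
t=3: π = [0.2640, 0.2126, 0.2760, 0.2474], E[r] = 0.5840, γ^t·E[r] = 0.299008, running G = 2.016768

G = 2.0168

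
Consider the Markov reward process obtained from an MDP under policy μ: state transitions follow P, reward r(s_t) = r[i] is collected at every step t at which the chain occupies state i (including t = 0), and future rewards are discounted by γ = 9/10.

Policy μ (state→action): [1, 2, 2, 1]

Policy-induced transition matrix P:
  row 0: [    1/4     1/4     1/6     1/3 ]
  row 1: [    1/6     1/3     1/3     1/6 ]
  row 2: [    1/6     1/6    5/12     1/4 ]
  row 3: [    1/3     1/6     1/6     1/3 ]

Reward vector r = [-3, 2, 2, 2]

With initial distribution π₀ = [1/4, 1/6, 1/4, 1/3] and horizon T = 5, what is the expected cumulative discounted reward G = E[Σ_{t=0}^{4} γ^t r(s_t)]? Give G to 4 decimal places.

t=0: π = [0.2500, 0.1667, 0.2500, 0.3333], E[r] = 0.7500, γ^t·E[r] = 0.750000, running G = 0.750000
t=1: π = [0.2431, 0.2153, 0.2569, 0.2847], E[r] = 0.7847, γ^t·E[r] = 0.706250, running G = 1.456250
t=2: π = [0.2344, 0.2228, 0.2668, 0.2760], E[r] = 0.8281, γ^t·E[r] = 0.670781, running G = 2.127031
t=3: π = [0.2322, 0.2233, 0.2705, 0.2740], E[r] = 0.8390, γ^t·E[r] = 0.611613, running G = 2.738645
t=4: π = [0.2317, 0.2232, 0.2715, 0.2736], E[r] = 0.8416, γ^t·E[r] = 0.552179, running G = 3.290824

G = 3.2908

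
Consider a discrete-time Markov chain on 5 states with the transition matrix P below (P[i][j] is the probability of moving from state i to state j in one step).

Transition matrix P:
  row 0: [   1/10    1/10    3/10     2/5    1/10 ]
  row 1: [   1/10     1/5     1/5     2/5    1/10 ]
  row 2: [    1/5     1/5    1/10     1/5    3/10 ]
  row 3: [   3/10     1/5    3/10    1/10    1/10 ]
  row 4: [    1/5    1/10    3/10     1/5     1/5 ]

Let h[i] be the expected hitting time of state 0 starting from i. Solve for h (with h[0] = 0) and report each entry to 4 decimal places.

First-step conditioning: h[0] = 0; for i ≠ 0, h[i] = 1 + Σ_k P[i][k]·h[k].
  h[1] = 1 + 1/5·h[1] + 1/5·h[2] + 2/5·h[3] + 1/10·h[4]
  h[2] = 1 + 1/5·h[1] + 1/10·h[2] + 1/5·h[3] + 3/10·h[4]
  h[3] = 1 + 1/5·h[1] + 3/10·h[2] + 1/10·h[3] + 1/10·h[4]
  h[4] = 1 + 1/10·h[1] + 3/10·h[2] + 1/5·h[3] + 1/5·h[4]
Solving the 4×4 linear system over states ≠ 0 gives exactly h = [0, 12830/2409, 11840/2409, 980/219, 11750/2409] (h[0] = 0 is the target).

h = [0.0000, 5.3259, 4.9149, 4.4749, 4.8775]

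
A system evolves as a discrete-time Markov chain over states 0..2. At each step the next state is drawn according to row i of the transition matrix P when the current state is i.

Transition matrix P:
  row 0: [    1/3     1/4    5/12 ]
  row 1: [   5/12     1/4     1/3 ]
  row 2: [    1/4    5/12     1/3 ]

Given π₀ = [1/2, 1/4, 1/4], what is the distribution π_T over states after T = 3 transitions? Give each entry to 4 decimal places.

π = [0.3293, 0.3102, 0.3605]

t=0: π = [0.5000, 0.2500, 0.2500]
t=1: π = [0.3333, 0.2917, 0.3750]
t=2: π = [0.3264, 0.3125, 0.3611]
t=3: π = [0.3293, 0.3102, 0.3605]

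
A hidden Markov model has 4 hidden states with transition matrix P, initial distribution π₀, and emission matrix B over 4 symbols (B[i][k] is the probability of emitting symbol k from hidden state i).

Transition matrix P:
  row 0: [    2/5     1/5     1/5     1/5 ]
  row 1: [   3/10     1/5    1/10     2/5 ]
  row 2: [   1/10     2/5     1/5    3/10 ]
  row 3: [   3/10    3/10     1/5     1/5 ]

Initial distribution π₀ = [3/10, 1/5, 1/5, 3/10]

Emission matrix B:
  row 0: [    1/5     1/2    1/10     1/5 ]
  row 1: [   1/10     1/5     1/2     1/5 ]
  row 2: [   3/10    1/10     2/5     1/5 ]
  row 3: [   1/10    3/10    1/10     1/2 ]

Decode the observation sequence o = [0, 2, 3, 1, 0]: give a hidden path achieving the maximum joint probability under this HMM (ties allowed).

path = [2, 1, 3, 0, 0]

t=0: δ = [6.000e-02, 2.000e-02, 6.000e-02, 3.000e-02]  (obs o_0=0)
t=1: δ = [2.400e-03, 1.200e-02, 4.800e-03, 1.800e-03]  ψ = [0, 2, 0, 2]  (obs o_1=2)
t=2: δ = [7.200e-04, 4.800e-04, 2.400e-04, 2.400e-03]  ψ = [1, 1, 1, 1]  (obs o_2=3)
t=3: δ = [3.600e-04, 1.440e-04, 4.800e-05, 1.440e-04]  ψ = [3, 3, 3, 3]  (obs o_3=1)
t=4: δ = [2.880e-05, 7.200e-06, 2.160e-05, 7.200e-06]  ψ = [0, 0, 0, 0]  (obs o_4=0)
backtrack: best end state = 0; path = [2, 1, 3, 0, 0]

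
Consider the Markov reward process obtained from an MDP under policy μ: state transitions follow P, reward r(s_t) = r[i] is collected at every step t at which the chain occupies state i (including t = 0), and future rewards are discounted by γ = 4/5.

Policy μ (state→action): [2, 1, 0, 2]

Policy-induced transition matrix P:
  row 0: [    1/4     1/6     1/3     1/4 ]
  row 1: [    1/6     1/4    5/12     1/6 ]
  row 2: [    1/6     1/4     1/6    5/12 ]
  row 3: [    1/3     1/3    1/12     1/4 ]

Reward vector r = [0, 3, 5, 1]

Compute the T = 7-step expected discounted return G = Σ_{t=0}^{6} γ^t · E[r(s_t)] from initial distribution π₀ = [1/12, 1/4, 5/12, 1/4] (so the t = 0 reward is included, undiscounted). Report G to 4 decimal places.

G = 9.7052

t=0: π = [0.0833, 0.2500, 0.4167, 0.2500], E[r] = 3.0833, γ^t·E[r] = 3.083333, running G = 3.083333
t=1: π = [0.2153, 0.2639, 0.2222, 0.2986], E[r] = 2.2014, γ^t·E[r] = 1.761111, running G = 4.844444
t=2: π = [0.2344, 0.2569, 0.2436, 0.2650], E[r] = 2.2541, γ^t·E[r] = 1.442593, running G = 6.287037
t=3: π = [0.2304, 0.2526, 0.2479, 0.2692], E[r] = 2.2663, γ^t·E[r] = 1.160321, running G = 7.447358
t=4: π = [0.2307, 0.2532, 0.2458, 0.2703], E[r] = 2.2588, γ^t·E[r] = 0.925210, running G = 8.372568
t=5: π = [0.2309, 0.2533, 0.2459, 0.2699], E[r] = 2.2593, γ^t·E[r] = 0.740322, running G = 9.112890
t=6: π = [0.2309, 0.2532, 0.2460, 0.2699], E[r] = 2.2596, γ^t·E[r] = 0.592332, running G = 9.705222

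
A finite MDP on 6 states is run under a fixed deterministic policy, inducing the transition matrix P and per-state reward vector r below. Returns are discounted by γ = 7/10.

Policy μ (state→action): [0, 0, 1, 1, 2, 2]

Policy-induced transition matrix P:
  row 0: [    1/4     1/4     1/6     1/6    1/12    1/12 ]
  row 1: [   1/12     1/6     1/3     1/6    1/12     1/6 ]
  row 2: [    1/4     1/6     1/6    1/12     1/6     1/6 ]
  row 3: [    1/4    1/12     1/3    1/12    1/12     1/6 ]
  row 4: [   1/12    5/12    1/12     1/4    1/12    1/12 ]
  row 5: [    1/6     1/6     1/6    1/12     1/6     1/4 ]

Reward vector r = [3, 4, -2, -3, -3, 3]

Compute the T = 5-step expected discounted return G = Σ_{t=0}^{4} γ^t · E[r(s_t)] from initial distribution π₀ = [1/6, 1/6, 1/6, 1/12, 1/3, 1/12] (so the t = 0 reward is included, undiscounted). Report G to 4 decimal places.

G = 1.0067

t=0: π = [0.1667, 0.1667, 0.1667, 0.0833, 0.3333, 0.0833], E[r] = -0.1667, γ^t·E[r] = -0.166667, running G = -0.166667
t=1: π = [0.1597, 0.2569, 0.1806, 0.1667, 0.1042, 0.1319], E[r] = 0.7292, γ^t·E[r] = 0.510417, running G = 0.343750
t=2: π = [0.1788, 0.1921, 0.2286, 0.1354, 0.1094, 0.1557], E[r] = 0.5804, γ^t·E[r] = 0.284416, running G = 0.628166
t=3: π = [0.1868, 0.1976, 0.2121, 0.1325, 0.1154, 0.1556], E[r] = 0.6499, γ^t·E[r] = 0.222927, running G = 0.851092
t=4: π = [0.1849, 0.2000, 0.2121, 0.1346, 0.1140, 0.1545], E[r] = 0.6482, γ^t·E[r] = 0.155642, running G = 1.006734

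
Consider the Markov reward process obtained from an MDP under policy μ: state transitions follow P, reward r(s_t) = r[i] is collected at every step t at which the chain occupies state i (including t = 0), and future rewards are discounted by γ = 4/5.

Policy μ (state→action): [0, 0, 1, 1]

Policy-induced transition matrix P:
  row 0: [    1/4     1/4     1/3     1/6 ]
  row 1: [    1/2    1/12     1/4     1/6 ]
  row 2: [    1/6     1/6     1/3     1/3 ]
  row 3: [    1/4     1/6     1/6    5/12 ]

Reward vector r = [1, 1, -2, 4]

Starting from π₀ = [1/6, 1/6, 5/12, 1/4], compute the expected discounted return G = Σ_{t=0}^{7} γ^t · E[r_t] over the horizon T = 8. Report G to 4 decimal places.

t=0: π = [0.1667, 0.1667, 0.4167, 0.2500], E[r] = 0.5000, γ^t·E[r] = 0.500000, running G = 0.500000
t=1: π = [0.2569, 0.1667, 0.2778, 0.2986], E[r] = 1.0625, γ^t·E[r] = 0.850000, running G = 1.350000
t=2: π = [0.2685, 0.1742, 0.2697, 0.2876], E[r] = 1.0538, γ^t·E[r] = 0.674444, running G = 2.024444
t=3: π = [0.2711, 0.1745, 0.2709, 0.2835], E[r] = 1.0379, γ^t·E[r] = 0.531407, running G = 2.555852
t=4: π = [0.2711, 0.1747, 0.2715, 0.2827], E[r] = 1.0335, γ^t·E[r] = 0.423309, running G = 2.979160
t=5: π = [0.2711, 0.1747, 0.2717, 0.2826], E[r] = 1.0328, γ^t·E[r] = 0.338432, running G = 3.317592
t=6: π = [0.2710, 0.1747, 0.2717, 0.2826], E[r] = 1.0327, γ^t·E[r] = 0.270729, running G = 3.588321
t=7: π = [0.2710, 0.1747, 0.2717, 0.2826], E[r] = 1.0328, γ^t·E[r] = 0.216584, running G = 3.804905

G = 3.8049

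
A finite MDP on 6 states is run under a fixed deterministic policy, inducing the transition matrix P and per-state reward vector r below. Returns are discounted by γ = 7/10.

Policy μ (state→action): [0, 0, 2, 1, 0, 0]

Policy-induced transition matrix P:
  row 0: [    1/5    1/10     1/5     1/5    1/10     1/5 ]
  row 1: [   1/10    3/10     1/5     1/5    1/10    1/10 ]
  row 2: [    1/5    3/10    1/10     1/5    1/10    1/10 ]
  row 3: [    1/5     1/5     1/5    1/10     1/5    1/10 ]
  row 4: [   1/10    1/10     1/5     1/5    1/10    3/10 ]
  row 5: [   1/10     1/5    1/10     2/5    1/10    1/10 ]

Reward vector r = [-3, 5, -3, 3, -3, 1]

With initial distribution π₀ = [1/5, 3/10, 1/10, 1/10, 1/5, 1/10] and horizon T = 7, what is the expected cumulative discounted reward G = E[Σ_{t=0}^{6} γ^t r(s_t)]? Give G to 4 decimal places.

t=0: π = [0.2000, 0.3000, 0.1000, 0.1000, 0.2000, 0.1000], E[r] = 0.4000, γ^t·E[r] = 0.400000, running G = 0.400000
t=1: π = [0.1400, 0.2000, 0.1800, 0.2100, 0.1100, 0.1600], E[r] = 0.5000, γ^t·E[r] = 0.350000, running G = 0.750000
t=2: π = [0.1530, 0.2130, 0.1660, 0.2110, 0.1210, 0.1360], E[r] = 0.5140, γ^t·E[r] = 0.251860, running G = 1.001860
t=3: π = [0.1530, 0.2105, 0.1698, 0.2061, 0.1211, 0.1395], E[r] = 0.4786, γ^t·E[r] = 0.164160, running G = 1.166020
t=4: π = [0.1529, 0.2106, 0.1691, 0.2073, 0.1206, 0.1395], E[r] = 0.4868, γ^t·E[r] = 0.116876, running G = 1.282896
t=5: π = [0.1529, 0.2106, 0.1691, 0.2072, 0.1207, 0.1394], E[r] = 0.4856, γ^t·E[r] = 0.081623, running G = 1.364518
t=6: π = [0.1529, 0.2106, 0.1691, 0.2072, 0.1207, 0.1394], E[r] = 0.4856, γ^t·E[r] = 0.057133, running G = 1.421652

G = 1.4217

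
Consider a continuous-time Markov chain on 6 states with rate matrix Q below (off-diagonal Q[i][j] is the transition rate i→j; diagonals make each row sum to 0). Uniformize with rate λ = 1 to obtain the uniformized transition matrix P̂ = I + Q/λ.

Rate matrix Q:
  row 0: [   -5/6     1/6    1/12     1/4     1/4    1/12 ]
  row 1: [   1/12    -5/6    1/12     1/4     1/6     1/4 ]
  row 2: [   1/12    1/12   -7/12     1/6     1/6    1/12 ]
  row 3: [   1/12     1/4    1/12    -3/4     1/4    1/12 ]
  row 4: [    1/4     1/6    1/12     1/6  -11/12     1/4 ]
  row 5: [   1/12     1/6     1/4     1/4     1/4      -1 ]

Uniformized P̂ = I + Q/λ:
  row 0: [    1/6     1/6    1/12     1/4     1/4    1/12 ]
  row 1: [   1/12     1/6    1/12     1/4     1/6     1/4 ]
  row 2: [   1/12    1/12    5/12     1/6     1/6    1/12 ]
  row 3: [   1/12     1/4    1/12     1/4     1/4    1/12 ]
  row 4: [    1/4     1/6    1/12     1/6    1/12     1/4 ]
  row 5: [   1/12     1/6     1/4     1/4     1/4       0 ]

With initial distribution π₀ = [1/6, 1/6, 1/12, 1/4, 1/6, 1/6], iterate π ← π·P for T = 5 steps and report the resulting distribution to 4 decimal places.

π = [0.1256, 0.1720, 0.1580, 0.2210, 0.1907, 0.1327]

t=0: π = [0.1667, 0.1667, 0.0833, 0.2500, 0.1667, 0.1667]
t=1: π = [0.1250, 0.1806, 0.1389, 0.2292, 0.2014, 0.1250]
t=2: π = [0.1273, 0.1742, 0.1505, 0.2216, 0.1898, 0.1366]
t=3: π = [0.1256, 0.1726, 0.1563, 0.2216, 0.1913, 0.1326]
t=4: π = [0.1257, 0.1721, 0.1575, 0.2210, 0.1907, 0.1329]
t=5: π = [0.1256, 0.1720, 0.1580, 0.2210, 0.1907, 0.1327]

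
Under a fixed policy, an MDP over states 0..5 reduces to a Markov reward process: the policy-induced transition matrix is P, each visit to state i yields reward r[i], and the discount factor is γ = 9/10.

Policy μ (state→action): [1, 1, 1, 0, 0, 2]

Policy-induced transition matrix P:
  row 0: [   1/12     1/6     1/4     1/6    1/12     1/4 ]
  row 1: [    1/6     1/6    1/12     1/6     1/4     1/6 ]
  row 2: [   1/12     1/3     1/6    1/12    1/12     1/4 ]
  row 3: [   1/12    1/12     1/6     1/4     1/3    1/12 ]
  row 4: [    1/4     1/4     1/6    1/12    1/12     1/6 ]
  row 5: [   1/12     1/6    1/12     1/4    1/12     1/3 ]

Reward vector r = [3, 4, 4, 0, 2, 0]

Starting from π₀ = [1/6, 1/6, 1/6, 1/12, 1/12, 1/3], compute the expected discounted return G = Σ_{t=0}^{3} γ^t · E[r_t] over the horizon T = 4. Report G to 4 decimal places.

t=0: π = [0.1667, 0.1667, 0.1667, 0.0833, 0.0833, 0.3333], E[r] = 2.0000, γ^t·E[r] = 2.000000, running G = 2.000000
t=1: π = [0.1111, 0.1944, 0.1389, 0.1806, 0.1319, 0.2431], E[r] = 1.9306, γ^t·E[r] = 1.737500, running G = 3.737500
t=2: π = [0.1215, 0.1858, 0.1395, 0.1794, 0.1609, 0.2130], E[r] = 1.9873, γ^t·E[r] = 1.609688, running G = 5.347188
t=3: π = [0.1256, 0.1884, 0.1436, 0.1743, 0.1591, 0.2090], E[r] = 2.0229, γ^t·E[r] = 1.474699, running G = 6.821887

G = 6.8219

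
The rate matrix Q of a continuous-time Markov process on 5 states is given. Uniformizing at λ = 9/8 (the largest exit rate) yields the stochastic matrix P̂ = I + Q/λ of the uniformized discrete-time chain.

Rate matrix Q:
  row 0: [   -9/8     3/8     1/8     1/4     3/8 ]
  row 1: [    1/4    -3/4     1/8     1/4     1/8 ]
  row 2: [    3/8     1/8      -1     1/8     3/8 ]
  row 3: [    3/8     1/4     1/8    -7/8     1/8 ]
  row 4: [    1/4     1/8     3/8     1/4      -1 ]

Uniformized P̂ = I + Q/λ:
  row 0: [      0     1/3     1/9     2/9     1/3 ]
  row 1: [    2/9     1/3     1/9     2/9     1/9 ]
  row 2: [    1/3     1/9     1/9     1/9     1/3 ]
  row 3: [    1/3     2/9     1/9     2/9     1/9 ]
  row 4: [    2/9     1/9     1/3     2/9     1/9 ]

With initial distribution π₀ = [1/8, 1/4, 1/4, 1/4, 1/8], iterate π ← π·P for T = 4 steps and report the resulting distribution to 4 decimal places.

t=0: π = [0.1250, 0.2500, 0.2500, 0.2500, 0.1250]
t=1: π = [0.2500, 0.2222, 0.1389, 0.1944, 0.1944]
t=2: π = [0.2037, 0.2377, 0.1543, 0.2068, 0.1975]
t=3: π = [0.2171, 0.2322, 0.1550, 0.2051, 0.1907]
t=4: π = [0.2140, 0.2337, 0.1535, 0.2050, 0.1938]

π = [0.2140, 0.2337, 0.1535, 0.2050, 0.1938]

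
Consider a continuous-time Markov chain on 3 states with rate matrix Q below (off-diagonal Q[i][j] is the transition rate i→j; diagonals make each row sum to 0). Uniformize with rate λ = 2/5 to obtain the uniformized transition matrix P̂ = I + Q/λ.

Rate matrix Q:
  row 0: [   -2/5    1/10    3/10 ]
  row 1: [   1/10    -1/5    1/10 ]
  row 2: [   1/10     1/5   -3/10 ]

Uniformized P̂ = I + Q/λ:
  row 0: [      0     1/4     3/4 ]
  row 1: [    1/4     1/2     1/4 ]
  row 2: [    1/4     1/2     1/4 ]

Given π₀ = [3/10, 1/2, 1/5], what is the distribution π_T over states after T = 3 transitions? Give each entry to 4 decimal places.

π = [0.1984, 0.4484, 0.3531]

t=0: π = [0.3000, 0.5000, 0.2000]
t=1: π = [0.1750, 0.4250, 0.4000]
t=2: π = [0.2063, 0.4563, 0.3375]
t=3: π = [0.1984, 0.4484, 0.3531]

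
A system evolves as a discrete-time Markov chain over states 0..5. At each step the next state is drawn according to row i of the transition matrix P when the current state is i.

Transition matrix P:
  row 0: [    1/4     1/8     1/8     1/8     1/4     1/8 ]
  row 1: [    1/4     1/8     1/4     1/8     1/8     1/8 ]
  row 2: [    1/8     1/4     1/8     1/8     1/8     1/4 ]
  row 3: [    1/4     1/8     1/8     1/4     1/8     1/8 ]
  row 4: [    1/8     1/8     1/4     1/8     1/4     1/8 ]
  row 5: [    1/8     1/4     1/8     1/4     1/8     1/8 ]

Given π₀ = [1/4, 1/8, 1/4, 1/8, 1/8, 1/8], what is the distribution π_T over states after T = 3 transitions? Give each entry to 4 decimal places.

π = [0.1897, 0.1641, 0.1667, 0.1636, 0.1699, 0.1460]

t=0: π = [0.2500, 0.1250, 0.2500, 0.1250, 0.1250, 0.1250]
t=1: π = [0.1875, 0.1719, 0.1563, 0.1563, 0.1719, 0.1563]
t=2: π = [0.1895, 0.1641, 0.1680, 0.1641, 0.1699, 0.1445]
t=3: π = [0.1897, 0.1641, 0.1667, 0.1636, 0.1699, 0.1460]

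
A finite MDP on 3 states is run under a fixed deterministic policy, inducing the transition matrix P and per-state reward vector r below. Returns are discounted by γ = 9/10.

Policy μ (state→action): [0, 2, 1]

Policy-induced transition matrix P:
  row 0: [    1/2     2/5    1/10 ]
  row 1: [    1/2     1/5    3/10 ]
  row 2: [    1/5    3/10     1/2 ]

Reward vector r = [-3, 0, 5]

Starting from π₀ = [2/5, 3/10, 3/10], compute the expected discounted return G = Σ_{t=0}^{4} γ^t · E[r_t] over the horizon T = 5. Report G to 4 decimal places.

t=0: π = [0.4000, 0.3000, 0.3000], E[r] = 0.3000, γ^t·E[r] = 0.300000, running G = 0.300000
t=1: π = [0.4100, 0.3100, 0.2800], E[r] = 0.1700, γ^t·E[r] = 0.153000, running G = 0.453000
t=2: π = [0.4160, 0.3100, 0.2740], E[r] = 0.1220, γ^t·E[r] = 0.098820, running G = 0.551820
t=3: π = [0.4178, 0.3106, 0.2716], E[r] = 0.1046, γ^t·E[r] = 0.076253, running G = 0.628073
t=4: π = [0.4185, 0.3107, 0.2708], E[r] = 0.0982, γ^t·E[r] = 0.064455, running G = 0.692529

G = 0.6925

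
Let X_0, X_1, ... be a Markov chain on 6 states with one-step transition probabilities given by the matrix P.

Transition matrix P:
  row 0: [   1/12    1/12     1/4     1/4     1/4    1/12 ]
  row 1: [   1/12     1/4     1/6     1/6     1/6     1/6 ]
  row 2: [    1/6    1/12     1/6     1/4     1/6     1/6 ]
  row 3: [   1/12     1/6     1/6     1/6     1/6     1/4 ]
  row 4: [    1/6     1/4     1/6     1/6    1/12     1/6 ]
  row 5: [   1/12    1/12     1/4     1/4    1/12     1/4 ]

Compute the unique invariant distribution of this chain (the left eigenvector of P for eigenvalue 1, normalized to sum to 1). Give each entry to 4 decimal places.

π = [0.1116, 0.1503, 0.1918, 0.2078, 0.1478, 0.1906]

Balance equations π_j = Σ_i π_i·P[i][j]:
  π_0 = 1/12·π_0 + 1/12·π_1 + 1/6·π_2 + 1/12·π_3 + 1/6·π_4 + 1/12·π_5
  π_1 = 1/12·π_0 + 1/4·π_1 + 1/12·π_2 + 1/6·π_3 + 1/4·π_4 + 1/12·π_5
  π_2 = 1/4·π_0 + 1/6·π_1 + 1/6·π_2 + 1/6·π_3 + 1/6·π_4 + 1/4·π_5
  π_3 = 1/4·π_0 + 1/6·π_1 + 1/4·π_2 + 1/6·π_3 + 1/6·π_4 + 1/4·π_5
  π_4 = 1/4·π_0 + 1/6·π_1 + 1/6·π_2 + 1/6·π_3 + 1/12·π_4 + 1/12·π_5
  normalize: π_0 + π_1 + π_2 + π_3 + π_4 + π_5 = 1
Solving the linear system gives exactly π = [26995/241814, 18177/120907, 23196/120907, 25129/120907, 17867/120907, 46081/241814].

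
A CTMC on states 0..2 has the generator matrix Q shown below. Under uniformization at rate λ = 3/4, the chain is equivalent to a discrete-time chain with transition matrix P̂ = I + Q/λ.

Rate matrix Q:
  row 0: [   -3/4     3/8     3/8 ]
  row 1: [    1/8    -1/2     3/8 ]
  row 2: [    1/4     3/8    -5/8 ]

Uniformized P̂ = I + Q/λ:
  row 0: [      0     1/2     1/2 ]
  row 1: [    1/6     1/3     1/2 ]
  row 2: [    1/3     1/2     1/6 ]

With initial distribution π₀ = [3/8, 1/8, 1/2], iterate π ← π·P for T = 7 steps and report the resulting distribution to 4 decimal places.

t=0: π = [0.3750, 0.1250, 0.5000]
t=1: π = [0.1875, 0.4792, 0.3333]
t=2: π = [0.1910, 0.4201, 0.3889]
t=3: π = [0.1997, 0.4300, 0.3704]
t=4: π = [0.1951, 0.4283, 0.3765]
t=5: π = [0.1969, 0.4286, 0.3745]
t=6: π = [0.1963, 0.4286, 0.3752]
t=7: π = [0.1965, 0.4286, 0.3749]

π = [0.1965, 0.4286, 0.3749]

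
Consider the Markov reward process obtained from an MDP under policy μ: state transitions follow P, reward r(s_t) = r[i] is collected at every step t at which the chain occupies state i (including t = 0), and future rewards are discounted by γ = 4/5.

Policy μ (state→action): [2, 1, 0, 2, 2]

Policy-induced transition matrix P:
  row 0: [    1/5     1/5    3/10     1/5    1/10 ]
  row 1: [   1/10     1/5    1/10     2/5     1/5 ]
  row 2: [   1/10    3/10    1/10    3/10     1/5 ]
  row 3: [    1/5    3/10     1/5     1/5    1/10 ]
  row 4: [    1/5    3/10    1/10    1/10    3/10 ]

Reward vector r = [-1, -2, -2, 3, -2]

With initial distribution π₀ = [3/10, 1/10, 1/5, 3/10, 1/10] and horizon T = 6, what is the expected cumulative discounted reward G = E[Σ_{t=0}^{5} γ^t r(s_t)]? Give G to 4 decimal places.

t=0: π = [0.3000, 0.1000, 0.2000, 0.3000, 0.1000], E[r] = -0.2000, γ^t·E[r] = -0.200000, running G = -0.200000
t=1: π = [0.1700, 0.2600, 0.1900, 0.2300, 0.1500], E[r] = -0.6800, γ^t·E[r] = -0.544000, running G = -0.744000
t=2: π = [0.1550, 0.2570, 0.1570, 0.2560, 0.1750], E[r] = -0.5650, γ^t·E[r] = -0.361600, running G = -1.105600
t=3: π = [0.1586, 0.2588, 0.1566, 0.2496, 0.1764], E[r] = -0.5934, γ^t·E[r] = -0.303821, running G = -1.409421
t=4: π = [0.1585, 0.2583, 0.1567, 0.2498, 0.1768], E[r] = -0.5926, γ^t·E[r] = -0.242745, running G = -1.652166
t=5: π = [0.1585, 0.2583, 0.1567, 0.2496, 0.1769], E[r] = -0.5933, γ^t·E[r] = -0.194414, running G = -1.846580

G = -1.8466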